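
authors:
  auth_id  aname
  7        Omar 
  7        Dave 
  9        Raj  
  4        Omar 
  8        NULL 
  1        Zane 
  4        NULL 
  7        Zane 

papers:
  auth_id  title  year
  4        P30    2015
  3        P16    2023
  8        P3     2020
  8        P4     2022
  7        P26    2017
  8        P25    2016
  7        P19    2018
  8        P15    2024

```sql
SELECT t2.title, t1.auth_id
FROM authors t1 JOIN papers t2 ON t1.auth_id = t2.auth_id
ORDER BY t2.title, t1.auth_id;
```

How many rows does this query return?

12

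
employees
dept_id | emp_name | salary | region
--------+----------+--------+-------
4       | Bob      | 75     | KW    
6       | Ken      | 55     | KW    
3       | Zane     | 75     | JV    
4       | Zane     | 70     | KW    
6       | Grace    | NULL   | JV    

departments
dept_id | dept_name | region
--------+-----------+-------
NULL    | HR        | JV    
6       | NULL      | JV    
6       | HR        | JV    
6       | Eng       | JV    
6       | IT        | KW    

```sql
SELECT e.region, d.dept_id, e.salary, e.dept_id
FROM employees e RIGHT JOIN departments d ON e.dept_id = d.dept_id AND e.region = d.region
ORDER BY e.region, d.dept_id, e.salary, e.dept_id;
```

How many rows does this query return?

5

RIGHT JOIN keeps every row from `departments`; unmatched rows get NULL for `employees`'s columns.
Matching on e.dept_id = d.dept_id AND e.region = d.region. A NULL in a compared column never satisfies the condition.
Matched pairs: 4; unmatched d rows kept: 1.
Total: 4 matched + 1 padded = 5 rows.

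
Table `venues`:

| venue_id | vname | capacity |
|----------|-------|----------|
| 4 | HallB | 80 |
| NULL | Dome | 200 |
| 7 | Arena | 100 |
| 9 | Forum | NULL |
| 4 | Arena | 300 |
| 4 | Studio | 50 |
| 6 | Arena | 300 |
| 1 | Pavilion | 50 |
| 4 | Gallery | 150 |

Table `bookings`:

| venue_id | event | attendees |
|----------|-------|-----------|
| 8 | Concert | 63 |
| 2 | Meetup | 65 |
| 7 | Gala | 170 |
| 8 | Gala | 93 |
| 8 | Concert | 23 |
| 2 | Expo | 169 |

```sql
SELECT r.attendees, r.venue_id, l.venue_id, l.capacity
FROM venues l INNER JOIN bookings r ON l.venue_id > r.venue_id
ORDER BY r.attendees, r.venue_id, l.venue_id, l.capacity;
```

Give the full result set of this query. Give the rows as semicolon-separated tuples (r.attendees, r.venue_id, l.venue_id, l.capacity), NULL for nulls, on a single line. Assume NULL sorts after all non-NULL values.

(23, 8, 9, NULL); (63, 8, 9, NULL); (65, 2, 4, 50); (65, 2, 4, 80); (65, 2, 4, 150); (65, 2, 4, 300); (65, 2, 6, 300); (65, 2, 7, 100); (65, 2, 9, NULL); (93, 8, 9, NULL); (169, 2, 4, 50); (169, 2, 4, 80); (169, 2, 4, 150); (169, 2, 4, 300); (169, 2, 6, 300); (169, 2, 7, 100); (169, 2, 9, NULL); (170, 7, 9, NULL)

INNER JOIN keeps only pairs where the ON condition holds.
Matching on l.venue_id > r.venue_id. A NULL in a compared column never satisfies the condition.
- l[0] venue_id=4 → 2 match(es) in r → 2 row(s).
- l[1] venue_id=NULL → no match; dropped.
- l[2] venue_id=7 → 2 match(es) in r → 2 row(s).
- l[3] venue_id=9 → 6 match(es) in r → 6 row(s).
- l[4] venue_id=4 → 2 match(es) in r → 2 row(s).
- l[5] venue_id=4 → 2 match(es) in r → 2 row(s).
- l[6] venue_id=6 → 2 match(es) in r → 2 row(s).
- l[7] venue_id=1 → no match; dropped.
- l[8] venue_id=4 → 2 match(es) in r → 2 row(s).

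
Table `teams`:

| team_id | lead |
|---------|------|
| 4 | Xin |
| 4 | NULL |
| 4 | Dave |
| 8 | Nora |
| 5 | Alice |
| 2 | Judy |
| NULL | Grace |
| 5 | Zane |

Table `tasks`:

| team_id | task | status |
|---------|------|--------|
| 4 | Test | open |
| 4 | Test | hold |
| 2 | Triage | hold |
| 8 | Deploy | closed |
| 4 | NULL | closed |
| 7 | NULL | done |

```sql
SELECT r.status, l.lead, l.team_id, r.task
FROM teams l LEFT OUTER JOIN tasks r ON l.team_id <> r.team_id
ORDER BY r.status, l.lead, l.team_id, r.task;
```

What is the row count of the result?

LEFT JOIN keeps every row from `teams`; unmatched rows get NULL for `tasks`'s columns.
Matching on l.team_id <> r.team_id. A NULL in a compared column never satisfies the condition.
- l row (team_id=4): matches 3 r row(s) → 3 output row(s).
- l row (team_id=4): matches 3 r row(s) → 3 output row(s).
- l row (team_id=4): matches 3 r row(s) → 3 output row(s).
- l row (team_id=8): matches 5 r row(s) → 5 output row(s).
- l row (team_id=5): matches 6 r row(s) → 6 output row(s).
- l row (team_id=2): matches 5 r row(s) → 5 output row(s).
- l row (team_id=NULL): no match → kept, r columns NULL.
- l row (team_id=5): matches 6 r row(s) → 6 output row(s).
Total: 31 matched + 1 padded = 32 rows.

32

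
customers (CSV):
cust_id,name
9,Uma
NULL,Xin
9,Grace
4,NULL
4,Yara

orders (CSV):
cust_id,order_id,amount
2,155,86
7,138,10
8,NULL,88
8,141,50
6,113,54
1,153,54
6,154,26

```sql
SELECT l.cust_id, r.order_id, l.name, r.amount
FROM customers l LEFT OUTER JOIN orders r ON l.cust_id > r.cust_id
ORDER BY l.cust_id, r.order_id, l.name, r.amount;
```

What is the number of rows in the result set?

19

LEFT JOIN keeps every row from `customers`; unmatched rows get NULL for `orders`'s columns.
Matching on l.cust_id > r.cust_id. A NULL in a compared column never satisfies the condition.
- l (cust_id=9) pairs with 7 row(s) of r.
- l (cust_id=NULL) has no partner → padded with NULL.
- l (cust_id=9) pairs with 7 row(s) of r.
- l (cust_id=4) pairs with 2 row(s) of r.
- l (cust_id=4) pairs with 2 row(s) of r.
Total: 18 matched + 1 padded = 19 rows.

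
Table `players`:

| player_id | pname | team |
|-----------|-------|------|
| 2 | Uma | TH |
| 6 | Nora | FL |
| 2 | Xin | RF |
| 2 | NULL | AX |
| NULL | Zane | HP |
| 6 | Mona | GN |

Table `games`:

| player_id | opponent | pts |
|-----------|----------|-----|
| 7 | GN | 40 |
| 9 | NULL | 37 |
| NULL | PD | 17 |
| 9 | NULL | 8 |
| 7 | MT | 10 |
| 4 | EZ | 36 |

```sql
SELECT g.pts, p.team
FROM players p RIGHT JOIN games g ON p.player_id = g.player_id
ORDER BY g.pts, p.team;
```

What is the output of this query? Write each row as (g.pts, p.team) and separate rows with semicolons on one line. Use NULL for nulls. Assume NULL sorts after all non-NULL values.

RIGHT JOIN keeps every row from `games`; unmatched rows get NULL for `players`'s columns.
Matching on p.player_id = g.player_id. A NULL in a compared column never satisfies the condition.
Matched pairs: 0; unmatched g rows kept: 6.

(8, NULL); (10, NULL); (17, NULL); (36, NULL); (37, NULL); (40, NULL)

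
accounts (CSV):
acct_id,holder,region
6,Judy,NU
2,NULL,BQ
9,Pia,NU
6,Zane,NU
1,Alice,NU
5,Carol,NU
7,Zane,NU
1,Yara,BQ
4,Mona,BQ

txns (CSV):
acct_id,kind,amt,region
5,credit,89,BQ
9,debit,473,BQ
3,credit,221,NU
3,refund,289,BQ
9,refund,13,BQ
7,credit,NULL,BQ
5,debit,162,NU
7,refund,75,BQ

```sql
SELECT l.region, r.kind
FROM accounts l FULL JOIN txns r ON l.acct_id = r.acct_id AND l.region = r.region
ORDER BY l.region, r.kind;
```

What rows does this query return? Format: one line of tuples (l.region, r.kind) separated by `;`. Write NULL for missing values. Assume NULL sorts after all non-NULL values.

(BQ, NULL); (BQ, NULL); (BQ, NULL); (NU, debit); (NU, NULL); (NU, NULL); (NU, NULL); (NU, NULL); (NU, NULL); (NULL, credit); (NULL, credit); (NULL, credit); (NULL, debit); (NULL, refund); (NULL, refund); (NULL, refund)

FULL OUTER JOIN keeps every row from both sides; unmatched rows get NULL for the other side's columns.
Matching on l.acct_id = r.acct_id AND l.region = r.region.
Matched pairs: 1; unmatched l rows kept: 8; unmatched r rows kept: 7.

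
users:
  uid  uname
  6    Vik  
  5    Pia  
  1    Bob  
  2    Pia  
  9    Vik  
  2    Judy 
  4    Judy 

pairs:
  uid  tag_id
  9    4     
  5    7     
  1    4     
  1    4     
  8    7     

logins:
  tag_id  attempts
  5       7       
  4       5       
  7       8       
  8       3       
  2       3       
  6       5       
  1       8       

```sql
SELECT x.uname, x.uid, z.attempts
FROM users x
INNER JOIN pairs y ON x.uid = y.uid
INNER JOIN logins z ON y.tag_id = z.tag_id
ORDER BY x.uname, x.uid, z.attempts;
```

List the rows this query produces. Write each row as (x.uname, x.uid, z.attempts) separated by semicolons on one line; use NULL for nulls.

Joins associate left-to-right: users INNER JOIN pairs on uid gives 4 intermediate row(s).
Then INNER JOIN `logins z` on tag_id: keep only rows whose y.tag_id appears in z.

(Bob, 1, 5); (Bob, 1, 5); (Pia, 5, 8); (Vik, 9, 5)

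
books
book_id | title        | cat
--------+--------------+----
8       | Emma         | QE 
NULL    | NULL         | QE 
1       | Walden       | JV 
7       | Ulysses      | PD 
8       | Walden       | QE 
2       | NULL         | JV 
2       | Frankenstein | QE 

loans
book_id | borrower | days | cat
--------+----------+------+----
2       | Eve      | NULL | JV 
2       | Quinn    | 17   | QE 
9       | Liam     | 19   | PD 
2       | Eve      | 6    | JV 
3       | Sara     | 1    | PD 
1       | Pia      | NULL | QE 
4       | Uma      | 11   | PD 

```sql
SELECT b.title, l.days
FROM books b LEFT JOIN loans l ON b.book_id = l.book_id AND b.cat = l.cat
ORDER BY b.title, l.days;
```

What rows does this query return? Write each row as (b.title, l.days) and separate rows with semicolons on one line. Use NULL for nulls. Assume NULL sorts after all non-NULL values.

(Emma, NULL); (Frankenstein, 17); (Ulysses, NULL); (Walden, NULL); (Walden, NULL); (NULL, 6); (NULL, NULL); (NULL, NULL)

LEFT JOIN keeps every row from `books`; unmatched rows get NULL for `loans`'s columns.
Matching on b.book_id = l.book_id AND b.cat = l.cat. A NULL in a compared column never satisfies the condition.
Matched pairs: 3; unmatched b rows kept: 5.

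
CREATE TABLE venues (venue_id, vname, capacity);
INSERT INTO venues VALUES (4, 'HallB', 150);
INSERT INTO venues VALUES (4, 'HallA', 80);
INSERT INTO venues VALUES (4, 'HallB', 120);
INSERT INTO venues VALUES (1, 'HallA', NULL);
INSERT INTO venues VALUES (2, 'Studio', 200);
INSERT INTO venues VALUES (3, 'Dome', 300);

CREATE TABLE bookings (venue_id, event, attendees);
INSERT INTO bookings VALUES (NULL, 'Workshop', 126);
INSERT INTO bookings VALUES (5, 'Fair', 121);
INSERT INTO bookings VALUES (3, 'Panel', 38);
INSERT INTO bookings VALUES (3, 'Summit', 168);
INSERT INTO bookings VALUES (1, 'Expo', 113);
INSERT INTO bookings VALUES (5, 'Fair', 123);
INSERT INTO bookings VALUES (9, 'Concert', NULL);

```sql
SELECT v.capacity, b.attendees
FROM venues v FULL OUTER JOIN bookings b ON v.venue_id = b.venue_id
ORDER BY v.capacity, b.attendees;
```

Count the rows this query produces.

11

FULL OUTER JOIN keeps every row from both sides; unmatched rows get NULL for the other side's columns.
Matching on v.venue_id = b.venue_id. A NULL in a compared column never satisfies the condition.
- v (venue_id=4) has no partner → padded with NULL.
- v (venue_id=4) has no partner → padded with NULL.
- v (venue_id=4) has no partner → padded with NULL.
- v (venue_id=1) pairs with 1 row(s) of b.
- v (venue_id=2) has no partner → padded with NULL.
- v (venue_id=3) pairs with 2 row(s) of b.
- 4 b row(s) had no v match → kept, v columns NULL.
Total: 3 matched + 8 padded = 11 rows.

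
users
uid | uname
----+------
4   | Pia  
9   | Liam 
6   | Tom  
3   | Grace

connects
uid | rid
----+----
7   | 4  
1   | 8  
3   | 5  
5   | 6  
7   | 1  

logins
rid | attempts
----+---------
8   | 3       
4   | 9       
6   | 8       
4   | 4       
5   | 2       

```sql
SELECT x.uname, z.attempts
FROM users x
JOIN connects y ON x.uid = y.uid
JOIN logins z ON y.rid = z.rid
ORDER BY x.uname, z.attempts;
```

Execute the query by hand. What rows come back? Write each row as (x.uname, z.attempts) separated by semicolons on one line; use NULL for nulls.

(Grace, 2)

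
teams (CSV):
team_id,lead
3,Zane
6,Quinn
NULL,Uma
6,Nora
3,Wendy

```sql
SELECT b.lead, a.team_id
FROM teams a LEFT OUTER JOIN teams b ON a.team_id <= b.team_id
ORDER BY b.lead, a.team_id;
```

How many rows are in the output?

LEFT JOIN keeps every row from `teams a`; unmatched rows get NULL for `teams b`'s columns.
Matching on a.team_id <= b.team_id. A NULL in a compared column never satisfies the condition.
- a (team_id=3) pairs with 4 row(s) of b.
- a (team_id=6) pairs with 2 row(s) of b.
- a (team_id=NULL) has no partner → padded with NULL.
- a (team_id=6) pairs with 2 row(s) of b.
- a (team_id=3) pairs with 4 row(s) of b.
Total: 12 matched + 1 padded = 13 rows.

13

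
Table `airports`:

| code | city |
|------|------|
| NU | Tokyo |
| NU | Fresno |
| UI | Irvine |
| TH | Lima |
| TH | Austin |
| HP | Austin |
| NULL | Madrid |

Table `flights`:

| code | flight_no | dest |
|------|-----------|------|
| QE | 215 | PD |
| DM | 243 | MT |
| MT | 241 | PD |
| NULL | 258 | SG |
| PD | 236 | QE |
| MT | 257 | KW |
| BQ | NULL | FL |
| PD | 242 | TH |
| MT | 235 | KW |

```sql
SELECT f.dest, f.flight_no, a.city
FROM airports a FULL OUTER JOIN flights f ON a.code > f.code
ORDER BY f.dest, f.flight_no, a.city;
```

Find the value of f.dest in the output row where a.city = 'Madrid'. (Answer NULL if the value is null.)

NULL

FULL OUTER JOIN keeps every row from both sides; unmatched rows get NULL for the other side's columns.
Matching on a.code > f.code. A NULL in a compared column never satisfies the condition.
- a[0] code=NU → 5 match(es) in f → 5 row(s).
- a[1] code=NU → 5 match(es) in f → 5 row(s).
- a[2] code=UI → 8 match(es) in f → 8 row(s).
- a[3] code=TH → 8 match(es) in f → 8 row(s).
- a[4] code=TH → 8 match(es) in f → 8 row(s).
- a[5] code=HP → 2 match(es) in f → 2 row(s).
- a[6] code=NULL → no match; kept with NULLs on the f side.
- plus 1 unmatched f row(s), each kept with NULL a columns.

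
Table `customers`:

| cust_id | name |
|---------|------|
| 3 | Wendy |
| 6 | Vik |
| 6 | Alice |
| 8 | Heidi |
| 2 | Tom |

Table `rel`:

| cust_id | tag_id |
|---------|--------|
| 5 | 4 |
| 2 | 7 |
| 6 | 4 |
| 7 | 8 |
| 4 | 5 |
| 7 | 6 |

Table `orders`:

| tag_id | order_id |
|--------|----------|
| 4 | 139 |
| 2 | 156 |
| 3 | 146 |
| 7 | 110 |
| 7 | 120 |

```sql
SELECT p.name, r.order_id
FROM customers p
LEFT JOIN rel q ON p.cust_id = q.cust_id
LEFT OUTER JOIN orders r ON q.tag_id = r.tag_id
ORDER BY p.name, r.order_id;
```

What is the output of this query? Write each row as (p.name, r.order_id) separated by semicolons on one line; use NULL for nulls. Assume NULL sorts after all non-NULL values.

Evaluate left to right. First `customers p LEFT JOIN rel q` on cust_id: 5 row(s).
Then LEFT JOIN `orders r` on tag_id: each of those 5 rows is kept; rows whose q.tag_id has no match in r get NULL for r's columns.

(Alice, 139); (Heidi, NULL); (Tom, 110); (Tom, 120); (Vik, 139); (Wendy, NULL)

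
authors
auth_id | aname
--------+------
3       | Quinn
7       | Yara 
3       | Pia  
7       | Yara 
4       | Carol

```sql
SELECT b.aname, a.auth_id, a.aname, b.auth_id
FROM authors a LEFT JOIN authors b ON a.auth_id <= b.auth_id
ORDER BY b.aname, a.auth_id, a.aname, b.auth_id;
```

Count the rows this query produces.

LEFT JOIN keeps every row from `authors a`; unmatched rows get NULL for `authors b`'s columns.
Matching on a.auth_id <= b.auth_id.
- auth_id=3: 5 matching b row(s), so 5 row(s) emitted.
- auth_id=7: 2 matching b row(s), so 2 row(s) emitted.
- auth_id=3: 5 matching b row(s), so 5 row(s) emitted.
- auth_id=7: 2 matching b row(s), so 2 row(s) emitted.
- auth_id=4: 3 matching b row(s), so 3 row(s) emitted.
Total: 17 rows.

17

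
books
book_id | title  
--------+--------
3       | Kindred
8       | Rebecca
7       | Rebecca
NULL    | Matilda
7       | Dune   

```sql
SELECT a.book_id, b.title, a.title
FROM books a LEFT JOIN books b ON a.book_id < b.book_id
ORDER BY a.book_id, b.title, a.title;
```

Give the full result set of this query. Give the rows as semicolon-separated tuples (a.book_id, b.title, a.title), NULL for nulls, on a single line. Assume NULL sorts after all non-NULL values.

LEFT JOIN keeps every row from `books a`; unmatched rows get NULL for `books b`'s columns.
Matching on a.book_id < b.book_id. A NULL in a compared column never satisfies the condition.
Matched pairs: 5; unmatched a rows kept: 2.

(3, Dune, Kindred); (3, Rebecca, Kindred); (3, Rebecca, Kindred); (7, Rebecca, Dune); (7, Rebecca, Rebecca); (8, NULL, Rebecca); (NULL, NULL, Matilda)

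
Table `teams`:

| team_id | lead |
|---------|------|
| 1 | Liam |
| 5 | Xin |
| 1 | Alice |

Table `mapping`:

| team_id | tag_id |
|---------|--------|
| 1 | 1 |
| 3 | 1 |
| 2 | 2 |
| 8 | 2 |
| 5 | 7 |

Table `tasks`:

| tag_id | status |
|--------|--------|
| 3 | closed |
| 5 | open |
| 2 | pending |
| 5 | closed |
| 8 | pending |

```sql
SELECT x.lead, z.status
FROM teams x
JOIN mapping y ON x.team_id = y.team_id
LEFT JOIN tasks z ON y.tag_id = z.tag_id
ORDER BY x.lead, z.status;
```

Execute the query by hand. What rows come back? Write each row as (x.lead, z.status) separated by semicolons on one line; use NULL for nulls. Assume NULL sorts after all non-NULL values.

(Alice, NULL); (Liam, NULL); (Xin, NULL)

Evaluate left to right. First `teams x INNER JOIN mapping y` on team_id: 3 row(s).
Then LEFT JOIN `tasks z` on tag_id: each of those 3 rows is kept; rows whose y.tag_id has no match in z get NULL for z's columns.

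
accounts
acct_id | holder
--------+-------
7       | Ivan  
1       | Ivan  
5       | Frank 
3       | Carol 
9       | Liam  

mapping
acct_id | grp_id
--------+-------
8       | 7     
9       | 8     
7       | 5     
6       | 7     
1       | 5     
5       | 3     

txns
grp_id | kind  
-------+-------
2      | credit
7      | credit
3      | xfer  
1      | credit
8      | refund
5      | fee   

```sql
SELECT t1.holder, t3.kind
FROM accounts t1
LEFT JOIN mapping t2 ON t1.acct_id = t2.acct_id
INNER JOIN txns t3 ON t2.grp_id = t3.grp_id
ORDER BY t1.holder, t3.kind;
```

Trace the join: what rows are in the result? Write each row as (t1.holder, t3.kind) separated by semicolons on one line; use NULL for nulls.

(Frank, xfer); (Ivan, fee); (Ivan, fee); (Liam, refund)

Step 1 — t1 LEFT JOIN t2 on acct_id → 5 row(s).
Then INNER JOIN `txns t3` on grp_id: keep only rows whose t2.grp_id appears in t3.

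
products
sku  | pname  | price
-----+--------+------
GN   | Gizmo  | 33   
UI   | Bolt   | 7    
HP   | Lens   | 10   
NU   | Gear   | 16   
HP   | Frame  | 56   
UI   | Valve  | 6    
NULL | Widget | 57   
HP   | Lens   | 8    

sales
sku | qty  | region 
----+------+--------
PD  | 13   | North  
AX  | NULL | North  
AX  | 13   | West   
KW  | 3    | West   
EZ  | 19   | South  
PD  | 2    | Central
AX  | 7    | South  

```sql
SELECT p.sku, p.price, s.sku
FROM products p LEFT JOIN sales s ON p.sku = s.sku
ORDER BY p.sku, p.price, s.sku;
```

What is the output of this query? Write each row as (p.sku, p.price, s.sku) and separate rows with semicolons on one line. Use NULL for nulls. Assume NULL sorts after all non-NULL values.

(GN, 33, NULL); (HP, 8, NULL); (HP, 10, NULL); (HP, 56, NULL); (NU, 16, NULL); (UI, 6, NULL); (UI, 7, NULL); (NULL, 57, NULL)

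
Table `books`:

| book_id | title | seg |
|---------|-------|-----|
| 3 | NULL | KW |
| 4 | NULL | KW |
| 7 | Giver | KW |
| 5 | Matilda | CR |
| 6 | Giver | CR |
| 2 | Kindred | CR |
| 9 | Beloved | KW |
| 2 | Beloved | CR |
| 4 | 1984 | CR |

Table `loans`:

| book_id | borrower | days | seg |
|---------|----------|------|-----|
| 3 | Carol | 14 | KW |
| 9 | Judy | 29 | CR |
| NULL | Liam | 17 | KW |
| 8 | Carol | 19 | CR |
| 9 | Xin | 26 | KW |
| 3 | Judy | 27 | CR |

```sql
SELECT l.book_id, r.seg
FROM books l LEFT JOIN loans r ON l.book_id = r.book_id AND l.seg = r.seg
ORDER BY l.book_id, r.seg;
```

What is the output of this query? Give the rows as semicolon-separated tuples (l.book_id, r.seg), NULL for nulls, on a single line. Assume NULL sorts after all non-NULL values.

LEFT JOIN keeps every row from `books`; unmatched rows get NULL for `loans`'s columns.
Matching on l.book_id = r.book_id AND l.seg = r.seg. A NULL in a compared column never satisfies the condition.
- l[0] book_id=3, seg=KW → 1 match(es) in r → 1 row(s).
- l[1] book_id=4, seg=KW → no match; kept with NULLs on the r side.
- l[2] book_id=7, seg=KW → no match; kept with NULLs on the r side.
- l[3] book_id=5, seg=CR → no match; kept with NULLs on the r side.
- l[4] book_id=6, seg=CR → no match; kept with NULLs on the r side.
- l[5] book_id=2, seg=CR → no match; kept with NULLs on the r side.
- l[6] book_id=9, seg=KW → 1 match(es) in r → 1 row(s).
- l[7] book_id=2, seg=CR → no match; kept with NULLs on the r side.
- l[8] book_id=4, seg=CR → no match; kept with NULLs on the r side.
After projecting and ordering:
l.book_id | r.seg
2 | NULL
2 | NULL
3 | KW
4 | NULL
4 | NULL
5 | NULL
6 | NULL
7 | NULL
9 | KW

(2, NULL); (2, NULL); (3, KW); (4, NULL); (4, NULL); (5, NULL); (6, NULL); (7, NULL); (9, KW)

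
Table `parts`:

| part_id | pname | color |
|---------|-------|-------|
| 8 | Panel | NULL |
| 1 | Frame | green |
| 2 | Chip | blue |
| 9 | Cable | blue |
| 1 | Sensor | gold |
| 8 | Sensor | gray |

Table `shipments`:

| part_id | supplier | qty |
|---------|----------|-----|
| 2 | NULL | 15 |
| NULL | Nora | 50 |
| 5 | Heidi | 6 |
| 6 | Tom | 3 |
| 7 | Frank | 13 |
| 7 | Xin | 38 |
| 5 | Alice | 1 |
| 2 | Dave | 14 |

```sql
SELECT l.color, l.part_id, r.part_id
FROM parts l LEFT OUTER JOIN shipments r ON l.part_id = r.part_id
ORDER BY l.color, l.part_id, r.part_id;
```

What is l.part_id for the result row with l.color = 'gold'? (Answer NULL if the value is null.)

1

LEFT JOIN keeps every row from `parts`; unmatched rows get NULL for `shipments`'s columns.
Matching on l.part_id = r.part_id. A NULL in a compared column never satisfies the condition.
Matched pairs: 2; unmatched l rows kept: 5.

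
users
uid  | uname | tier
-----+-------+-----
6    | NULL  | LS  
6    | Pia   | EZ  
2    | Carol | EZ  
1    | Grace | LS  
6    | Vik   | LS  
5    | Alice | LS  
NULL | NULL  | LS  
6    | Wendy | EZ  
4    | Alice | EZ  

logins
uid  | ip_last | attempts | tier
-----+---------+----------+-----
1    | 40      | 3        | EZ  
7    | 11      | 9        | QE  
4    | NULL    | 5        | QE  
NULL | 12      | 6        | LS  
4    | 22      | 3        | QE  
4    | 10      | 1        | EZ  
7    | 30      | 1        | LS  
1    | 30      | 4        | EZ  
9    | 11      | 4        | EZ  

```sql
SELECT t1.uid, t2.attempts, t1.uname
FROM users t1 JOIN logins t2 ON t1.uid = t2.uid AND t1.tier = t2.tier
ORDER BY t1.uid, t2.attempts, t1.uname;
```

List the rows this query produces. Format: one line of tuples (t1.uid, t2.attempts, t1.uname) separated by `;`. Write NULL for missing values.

INNER JOIN keeps only pairs where the ON condition holds.
Matching on t1.uid = t2.uid AND t1.tier = t2.tier. A NULL in a compared column never satisfies the condition.
- t1[0] uid=6, tier=LS → no match; dropped.
- t1[1] uid=6, tier=EZ → no match; dropped.
- t1[2] uid=2, tier=EZ → no match; dropped.
- t1[3] uid=1, tier=LS → no match; dropped.
- t1[4] uid=6, tier=LS → no match; dropped.
- t1[5] uid=5, tier=LS → no match; dropped.
- t1[6] uid=NULL, tier=LS → no match; dropped.
- t1[7] uid=6, tier=EZ → no match; dropped.
- t1[8] uid=4, tier=EZ → 1 match(es) in t2 → 1 row(s).
After projecting and ordering:
t1.uid | t2.attempts | t1.uname
4 | 1 | Alice

(4, 1, Alice)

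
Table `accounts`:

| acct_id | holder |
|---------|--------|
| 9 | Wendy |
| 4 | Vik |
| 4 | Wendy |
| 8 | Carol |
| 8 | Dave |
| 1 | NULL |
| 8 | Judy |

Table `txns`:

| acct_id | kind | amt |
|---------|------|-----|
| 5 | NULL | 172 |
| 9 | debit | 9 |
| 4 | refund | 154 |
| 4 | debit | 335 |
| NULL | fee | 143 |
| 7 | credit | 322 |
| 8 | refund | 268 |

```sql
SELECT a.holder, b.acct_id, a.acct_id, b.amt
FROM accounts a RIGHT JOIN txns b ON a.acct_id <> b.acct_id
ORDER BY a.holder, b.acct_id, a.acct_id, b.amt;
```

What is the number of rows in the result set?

RIGHT JOIN keeps every row from `txns`; unmatched rows get NULL for `accounts`'s columns.
Matching on a.acct_id <> b.acct_id. A NULL in a compared column never satisfies the condition.
Matched pairs: 34; unmatched b rows kept: 1.
Total: 34 matched + 1 padded = 35 rows.

35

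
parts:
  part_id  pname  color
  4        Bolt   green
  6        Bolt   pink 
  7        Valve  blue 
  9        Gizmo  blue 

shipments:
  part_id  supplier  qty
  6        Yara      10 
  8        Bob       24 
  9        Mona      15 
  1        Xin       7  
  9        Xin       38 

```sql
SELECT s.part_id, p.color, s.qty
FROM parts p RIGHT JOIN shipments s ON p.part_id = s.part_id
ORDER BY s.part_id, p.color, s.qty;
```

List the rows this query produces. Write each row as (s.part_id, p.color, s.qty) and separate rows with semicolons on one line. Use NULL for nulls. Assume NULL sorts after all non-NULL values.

(1, NULL, 7); (6, pink, 10); (8, NULL, 24); (9, blue, 15); (9, blue, 38)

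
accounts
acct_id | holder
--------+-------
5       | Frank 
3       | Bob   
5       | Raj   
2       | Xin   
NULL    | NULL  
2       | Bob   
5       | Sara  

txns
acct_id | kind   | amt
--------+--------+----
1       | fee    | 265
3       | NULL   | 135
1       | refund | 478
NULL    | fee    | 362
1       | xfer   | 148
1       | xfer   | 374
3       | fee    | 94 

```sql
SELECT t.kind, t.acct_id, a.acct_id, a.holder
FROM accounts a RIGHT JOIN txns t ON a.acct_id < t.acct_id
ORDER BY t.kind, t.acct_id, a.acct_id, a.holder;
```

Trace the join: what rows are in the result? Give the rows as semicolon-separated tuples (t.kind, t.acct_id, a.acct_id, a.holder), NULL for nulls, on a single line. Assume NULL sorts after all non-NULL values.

RIGHT JOIN keeps every row from `txns`; unmatched rows get NULL for `accounts`'s columns.
Matching on a.acct_id < t.acct_id. A NULL in a compared column never satisfies the condition.
Matched pairs: 4; unmatched t rows kept: 5.

(fee, 1, NULL, NULL); (fee, 3, 2, Bob); (fee, 3, 2, Xin); (fee, NULL, NULL, NULL); (refund, 1, NULL, NULL); (xfer, 1, NULL, NULL); (xfer, 1, NULL, NULL); (NULL, 3, 2, Bob); (NULL, 3, 2, Xin)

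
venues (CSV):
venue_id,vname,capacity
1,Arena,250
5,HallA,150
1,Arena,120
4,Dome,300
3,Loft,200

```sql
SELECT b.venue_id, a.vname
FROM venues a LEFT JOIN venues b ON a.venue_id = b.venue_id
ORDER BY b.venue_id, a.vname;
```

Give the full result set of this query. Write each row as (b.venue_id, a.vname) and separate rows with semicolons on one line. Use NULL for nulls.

LEFT JOIN keeps every row from `venues a`; unmatched rows get NULL for `venues b`'s columns.
Matching on a.venue_id = b.venue_id.
- a row (venue_id=1): matches 2 b row(s) → 2 output row(s).
- a row (venue_id=5): matches 1 b row(s) → 1 output row(s).
- a row (venue_id=1): matches 2 b row(s) → 2 output row(s).
- a row (venue_id=4): matches 1 b row(s) → 1 output row(s).
- a row (venue_id=3): matches 1 b row(s) → 1 output row(s).
After projecting and ordering:
b.venue_id | a.vname
1 | Arena
1 | Arena
1 | Arena
1 | Arena
3 | Loft
4 | Dome
5 | HallA

(1, Arena); (1, Arena); (1, Arena); (1, Arena); (3, Loft); (4, Dome); (5, HallA)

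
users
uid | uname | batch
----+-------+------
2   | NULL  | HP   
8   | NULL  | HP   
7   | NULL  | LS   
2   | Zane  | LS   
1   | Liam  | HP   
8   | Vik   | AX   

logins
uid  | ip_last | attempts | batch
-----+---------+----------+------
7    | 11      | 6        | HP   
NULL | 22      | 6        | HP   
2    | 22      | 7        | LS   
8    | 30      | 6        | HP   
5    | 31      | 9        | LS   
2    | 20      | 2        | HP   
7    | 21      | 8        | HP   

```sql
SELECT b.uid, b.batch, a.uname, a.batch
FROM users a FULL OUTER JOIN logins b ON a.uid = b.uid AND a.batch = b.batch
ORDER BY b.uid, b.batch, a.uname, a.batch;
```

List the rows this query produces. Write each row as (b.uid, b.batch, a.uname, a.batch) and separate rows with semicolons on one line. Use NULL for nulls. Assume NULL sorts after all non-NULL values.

(2, HP, NULL, HP); (2, LS, Zane, LS); (5, LS, NULL, NULL); (7, HP, NULL, NULL); (7, HP, NULL, NULL); (8, HP, NULL, HP); (NULL, HP, NULL, NULL); (NULL, NULL, Liam, HP); (NULL, NULL, Vik, AX); (NULL, NULL, NULL, LS)

FULL OUTER JOIN keeps every row from both sides; unmatched rows get NULL for the other side's columns.
Matching on a.uid = b.uid AND a.batch = b.batch. A NULL in a compared column never satisfies the condition.
Matched pairs: 3; unmatched a rows kept: 3; unmatched b rows kept: 4.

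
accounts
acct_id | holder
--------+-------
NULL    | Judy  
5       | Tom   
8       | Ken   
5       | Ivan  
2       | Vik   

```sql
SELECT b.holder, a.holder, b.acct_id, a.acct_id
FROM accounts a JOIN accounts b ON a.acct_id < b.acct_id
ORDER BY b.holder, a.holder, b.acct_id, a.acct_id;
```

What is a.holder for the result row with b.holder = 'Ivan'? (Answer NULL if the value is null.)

Vik

INNER JOIN keeps only pairs where the ON condition holds.
Matching on a.acct_id < b.acct_id. A NULL in a compared column never satisfies the condition.
Matched pairs: 5.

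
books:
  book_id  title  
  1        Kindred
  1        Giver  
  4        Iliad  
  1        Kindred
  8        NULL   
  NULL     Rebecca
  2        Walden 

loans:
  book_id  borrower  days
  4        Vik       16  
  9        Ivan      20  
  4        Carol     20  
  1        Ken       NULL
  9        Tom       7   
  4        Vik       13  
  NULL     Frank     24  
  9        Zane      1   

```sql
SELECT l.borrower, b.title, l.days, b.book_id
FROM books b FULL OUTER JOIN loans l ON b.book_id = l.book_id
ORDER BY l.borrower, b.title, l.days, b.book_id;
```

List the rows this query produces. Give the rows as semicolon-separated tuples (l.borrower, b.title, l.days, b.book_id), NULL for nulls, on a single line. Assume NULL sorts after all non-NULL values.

(Carol, Iliad, 20, 4); (Frank, NULL, 24, NULL); (Ivan, NULL, 20, NULL); (Ken, Giver, NULL, 1); (Ken, Kindred, NULL, 1); (Ken, Kindred, NULL, 1); (Tom, NULL, 7, NULL); (Vik, Iliad, 13, 4); (Vik, Iliad, 16, 4); (Zane, NULL, 1, NULL); (NULL, Rebecca, NULL, NULL); (NULL, Walden, NULL, 2); (NULL, NULL, NULL, 8)

FULL OUTER JOIN keeps every row from both sides; unmatched rows get NULL for the other side's columns.
Matching on b.book_id = l.book_id. A NULL in a compared column never satisfies the condition.
- b[0] book_id=1 → 1 match(es) in l → 1 row(s).
- b[1] book_id=1 → 1 match(es) in l → 1 row(s).
- b[2] book_id=4 → 3 match(es) in l → 3 row(s).
- b[3] book_id=1 → 1 match(es) in l → 1 row(s).
- b[4] book_id=8 → no match; kept with NULLs on the l side.
- b[5] book_id=NULL → no match; kept with NULLs on the l side.
- b[6] book_id=2 → no match; kept with NULLs on the l side.
- 4 row(s) from l found no b partner → padded with NULL.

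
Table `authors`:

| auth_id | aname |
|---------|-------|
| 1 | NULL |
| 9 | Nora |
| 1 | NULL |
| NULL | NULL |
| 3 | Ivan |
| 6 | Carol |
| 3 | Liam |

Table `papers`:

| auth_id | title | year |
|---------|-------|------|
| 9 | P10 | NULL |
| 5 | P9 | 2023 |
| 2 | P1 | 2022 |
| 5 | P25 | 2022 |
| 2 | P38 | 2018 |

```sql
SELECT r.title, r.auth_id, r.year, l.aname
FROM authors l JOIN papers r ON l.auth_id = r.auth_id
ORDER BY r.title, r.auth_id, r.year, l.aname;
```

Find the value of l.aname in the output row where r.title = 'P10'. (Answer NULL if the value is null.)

INNER JOIN keeps only pairs where the ON condition holds.
Matching on l.auth_id = r.auth_id. A NULL in a compared column never satisfies the condition.
- l (auth_id=1) has no partner → excluded.
- l (auth_id=9) pairs with 1 row(s) of r.
- l (auth_id=1) has no partner → excluded.
- l (auth_id=NULL) has no partner → excluded.
- l (auth_id=3) has no partner → excluded.
- l (auth_id=6) has no partner → excluded.
- l (auth_id=3) has no partner → excluded.

Nora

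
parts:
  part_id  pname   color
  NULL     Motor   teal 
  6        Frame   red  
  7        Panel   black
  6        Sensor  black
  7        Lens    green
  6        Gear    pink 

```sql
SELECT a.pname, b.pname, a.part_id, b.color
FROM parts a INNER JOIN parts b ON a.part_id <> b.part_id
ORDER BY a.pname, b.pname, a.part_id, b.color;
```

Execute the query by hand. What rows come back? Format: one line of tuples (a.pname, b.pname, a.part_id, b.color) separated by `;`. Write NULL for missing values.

(Frame, Lens, 6, green); (Frame, Panel, 6, black); (Gear, Lens, 6, green); (Gear, Panel, 6, black); (Lens, Frame, 7, red); (Lens, Gear, 7, pink); (Lens, Sensor, 7, black); (Panel, Frame, 7, red); (Panel, Gear, 7, pink); (Panel, Sensor, 7, black); (Sensor, Lens, 6, green); (Sensor, Panel, 6, black)

INNER JOIN keeps only pairs where the ON condition holds.
Matching on a.part_id <> b.part_id. A NULL in a compared column never satisfies the condition.
- a (part_id=NULL) has no partner → excluded.
- a (part_id=6) pairs with 2 row(s) of b.
- a (part_id=7) pairs with 3 row(s) of b.
- a (part_id=6) pairs with 2 row(s) of b.
- a (part_id=7) pairs with 3 row(s) of b.
- a (part_id=6) pairs with 2 row(s) of b.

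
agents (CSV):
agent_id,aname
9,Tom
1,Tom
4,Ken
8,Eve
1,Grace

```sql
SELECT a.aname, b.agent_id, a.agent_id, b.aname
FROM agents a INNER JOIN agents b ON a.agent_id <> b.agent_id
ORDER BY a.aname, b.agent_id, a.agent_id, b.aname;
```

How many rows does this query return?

18

INNER JOIN keeps only pairs where the ON condition holds.
Matching on a.agent_id <> b.agent_id.
- a[0] agent_id=9 → 4 match(es) in b → 4 row(s).
- a[1] agent_id=1 → 3 match(es) in b → 3 row(s).
- a[2] agent_id=4 → 4 match(es) in b → 4 row(s).
- a[3] agent_id=8 → 4 match(es) in b → 4 row(s).
- a[4] agent_id=1 → 3 match(es) in b → 3 row(s).
Total: 18 rows.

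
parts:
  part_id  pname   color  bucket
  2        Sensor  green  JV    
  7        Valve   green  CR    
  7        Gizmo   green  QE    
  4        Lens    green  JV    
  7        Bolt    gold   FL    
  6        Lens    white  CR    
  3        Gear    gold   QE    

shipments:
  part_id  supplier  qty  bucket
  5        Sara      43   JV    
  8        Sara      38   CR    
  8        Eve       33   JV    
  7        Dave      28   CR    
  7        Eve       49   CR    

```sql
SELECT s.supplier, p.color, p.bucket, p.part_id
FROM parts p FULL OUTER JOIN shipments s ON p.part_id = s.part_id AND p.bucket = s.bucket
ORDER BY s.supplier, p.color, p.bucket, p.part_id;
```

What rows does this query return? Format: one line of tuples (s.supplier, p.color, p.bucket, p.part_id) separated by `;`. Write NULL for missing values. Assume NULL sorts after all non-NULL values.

FULL OUTER JOIN keeps every row from both sides; unmatched rows get NULL for the other side's columns.
Matching on p.part_id = s.part_id AND p.bucket = s.bucket.
Matched pairs: 2; unmatched p rows kept: 6; unmatched s rows kept: 3.

(Dave, green, CR, 7); (Eve, green, CR, 7); (Eve, NULL, NULL, NULL); (Sara, NULL, NULL, NULL); (Sara, NULL, NULL, NULL); (NULL, gold, FL, 7); (NULL, gold, QE, 3); (NULL, green, JV, 2); (NULL, green, JV, 4); (NULL, green, QE, 7); (NULL, white, CR, 6)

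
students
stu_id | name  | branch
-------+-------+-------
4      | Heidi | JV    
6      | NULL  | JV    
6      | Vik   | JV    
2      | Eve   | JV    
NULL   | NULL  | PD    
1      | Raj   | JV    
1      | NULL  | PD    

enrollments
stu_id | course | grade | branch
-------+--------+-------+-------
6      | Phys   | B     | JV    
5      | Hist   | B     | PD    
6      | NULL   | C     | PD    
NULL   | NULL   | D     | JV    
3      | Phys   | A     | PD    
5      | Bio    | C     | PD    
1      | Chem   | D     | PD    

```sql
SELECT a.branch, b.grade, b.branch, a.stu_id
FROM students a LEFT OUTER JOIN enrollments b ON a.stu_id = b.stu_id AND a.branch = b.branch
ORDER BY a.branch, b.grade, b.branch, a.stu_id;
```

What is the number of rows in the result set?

7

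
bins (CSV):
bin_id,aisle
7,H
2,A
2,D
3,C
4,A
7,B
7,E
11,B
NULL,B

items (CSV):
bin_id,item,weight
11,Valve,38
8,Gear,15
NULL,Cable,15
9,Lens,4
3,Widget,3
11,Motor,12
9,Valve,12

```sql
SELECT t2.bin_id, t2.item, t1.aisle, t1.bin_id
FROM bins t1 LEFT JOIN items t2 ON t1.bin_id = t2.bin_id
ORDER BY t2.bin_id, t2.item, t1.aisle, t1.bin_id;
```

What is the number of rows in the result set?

LEFT JOIN keeps every row from `bins`; unmatched rows get NULL for `items`'s columns.
Matching on t1.bin_id = t2.bin_id. A NULL in a compared column never satisfies the condition.
Matched pairs: 3; unmatched t1 rows kept: 7.
Total: 3 matched + 7 padded = 10 rows.

10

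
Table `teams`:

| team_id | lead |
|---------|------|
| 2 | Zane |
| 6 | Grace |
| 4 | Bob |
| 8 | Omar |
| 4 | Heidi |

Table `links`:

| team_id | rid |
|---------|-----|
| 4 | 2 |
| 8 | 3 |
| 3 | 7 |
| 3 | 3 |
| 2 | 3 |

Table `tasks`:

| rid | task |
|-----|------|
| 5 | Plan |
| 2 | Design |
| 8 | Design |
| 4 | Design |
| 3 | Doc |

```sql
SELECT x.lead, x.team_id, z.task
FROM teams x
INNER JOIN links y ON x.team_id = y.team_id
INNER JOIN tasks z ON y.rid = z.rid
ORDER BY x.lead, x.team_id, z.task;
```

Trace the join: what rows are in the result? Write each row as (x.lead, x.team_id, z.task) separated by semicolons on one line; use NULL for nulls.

Joins associate left-to-right: teams INNER JOIN links on team_id gives 4 intermediate row(s).
Then INNER JOIN `tasks z` on rid: keep only rows whose y.rid appears in z.

(Bob, 4, Design); (Heidi, 4, Design); (Omar, 8, Doc); (Zane, 2, Doc)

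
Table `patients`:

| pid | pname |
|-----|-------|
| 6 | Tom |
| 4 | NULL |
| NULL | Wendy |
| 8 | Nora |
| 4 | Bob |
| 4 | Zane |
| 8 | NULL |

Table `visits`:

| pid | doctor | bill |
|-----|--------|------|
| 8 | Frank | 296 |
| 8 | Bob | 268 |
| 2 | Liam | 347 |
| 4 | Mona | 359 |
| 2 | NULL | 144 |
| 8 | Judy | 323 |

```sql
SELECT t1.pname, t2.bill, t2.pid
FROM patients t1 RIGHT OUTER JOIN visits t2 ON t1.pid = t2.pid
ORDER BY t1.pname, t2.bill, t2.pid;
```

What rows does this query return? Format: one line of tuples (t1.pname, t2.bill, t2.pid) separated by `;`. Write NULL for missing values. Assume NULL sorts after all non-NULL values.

(Bob, 359, 4); (Nora, 268, 8); (Nora, 296, 8); (Nora, 323, 8); (Zane, 359, 4); (NULL, 144, 2); (NULL, 268, 8); (NULL, 296, 8); (NULL, 323, 8); (NULL, 347, 2); (NULL, 359, 4)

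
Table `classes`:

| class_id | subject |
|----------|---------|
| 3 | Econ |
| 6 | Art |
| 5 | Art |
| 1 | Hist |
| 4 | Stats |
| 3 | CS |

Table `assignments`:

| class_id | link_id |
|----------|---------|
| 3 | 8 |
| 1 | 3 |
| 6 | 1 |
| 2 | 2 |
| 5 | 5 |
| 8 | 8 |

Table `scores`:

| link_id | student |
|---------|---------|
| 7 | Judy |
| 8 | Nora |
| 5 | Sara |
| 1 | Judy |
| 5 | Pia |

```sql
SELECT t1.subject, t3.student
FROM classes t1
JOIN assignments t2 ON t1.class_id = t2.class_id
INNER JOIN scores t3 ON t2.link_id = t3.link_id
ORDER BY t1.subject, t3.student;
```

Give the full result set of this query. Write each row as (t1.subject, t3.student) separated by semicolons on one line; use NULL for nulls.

Step 1 — t1 INNER JOIN t2 on class_id → 5 row(s).
Then INNER JOIN `scores t3` on link_id: keep only rows whose t2.link_id appears in t3.

(Art, Judy); (Art, Pia); (Art, Sara); (CS, Nora); (Econ, Nora)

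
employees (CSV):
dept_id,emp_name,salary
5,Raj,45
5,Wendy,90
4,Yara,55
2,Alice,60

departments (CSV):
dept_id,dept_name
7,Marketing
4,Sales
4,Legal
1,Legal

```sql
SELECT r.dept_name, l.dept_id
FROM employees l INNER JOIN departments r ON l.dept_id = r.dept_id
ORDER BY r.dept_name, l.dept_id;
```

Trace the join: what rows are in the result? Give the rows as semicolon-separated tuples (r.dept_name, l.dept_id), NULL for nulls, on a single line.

(Legal, 4); (Sales, 4)

INNER JOIN keeps only pairs where the ON condition holds.
Matching on l.dept_id = r.dept_id.
Matched pairs: 2.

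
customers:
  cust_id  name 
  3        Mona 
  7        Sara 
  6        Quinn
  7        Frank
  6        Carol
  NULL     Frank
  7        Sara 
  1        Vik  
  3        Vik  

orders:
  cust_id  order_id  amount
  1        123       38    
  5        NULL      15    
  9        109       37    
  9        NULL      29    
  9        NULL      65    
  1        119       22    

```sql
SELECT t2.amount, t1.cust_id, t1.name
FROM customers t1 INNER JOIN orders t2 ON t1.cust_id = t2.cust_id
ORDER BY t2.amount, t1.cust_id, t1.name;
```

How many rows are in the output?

2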